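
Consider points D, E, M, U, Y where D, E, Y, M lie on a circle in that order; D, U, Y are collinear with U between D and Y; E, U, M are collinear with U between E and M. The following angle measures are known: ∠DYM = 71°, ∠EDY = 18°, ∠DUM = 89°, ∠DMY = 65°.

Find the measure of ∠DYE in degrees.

1. ∠MDY = 44°  [△DYM]
2. ∠EUY = 89°  [vertical angles at U]
3. ∠MEY = 44°  [same arc YM]
4. ∠DYE = 47°  [△EUY]

∠DYE = 47°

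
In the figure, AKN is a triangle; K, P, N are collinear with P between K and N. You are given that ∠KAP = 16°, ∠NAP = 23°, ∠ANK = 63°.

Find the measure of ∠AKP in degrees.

1. ∠ANP = 63°  [P on ray NK]
2. ∠APN = 94°  [△APN]
3. ∠APK = 86°  [linear pair at P on KN]
4. ∠AKP = 78°  [△AKP]

∠AKP = 78°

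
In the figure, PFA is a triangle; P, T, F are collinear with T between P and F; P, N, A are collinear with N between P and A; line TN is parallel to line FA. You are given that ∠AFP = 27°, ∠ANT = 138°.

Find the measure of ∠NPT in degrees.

∠NPT = 111°

1. ∠NTP = 27°  [TN∥FA, corresponding at T]
2. ∠PNT = 42°  [linear pair at N on PA]
3. ∠NPT = 111°  [△PTN]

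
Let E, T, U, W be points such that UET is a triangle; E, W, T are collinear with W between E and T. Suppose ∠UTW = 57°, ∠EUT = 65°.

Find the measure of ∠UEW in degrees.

1. ∠ETU = 57°  [W on ray TE]
2. ∠TEU = 58°  [△UET]
3. ∠UEW = 58°  [W on ray ET]

∠UEW = 58°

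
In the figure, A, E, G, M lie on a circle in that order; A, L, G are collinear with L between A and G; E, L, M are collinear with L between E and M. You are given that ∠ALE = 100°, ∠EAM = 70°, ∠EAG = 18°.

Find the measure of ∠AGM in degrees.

∠AGM = 62°

1. ∠GLM = 100°  [vertical angles at L]
2. ∠EMG = 18°  [same arc EG]
3. ∠AGM = 62°  [△GLM]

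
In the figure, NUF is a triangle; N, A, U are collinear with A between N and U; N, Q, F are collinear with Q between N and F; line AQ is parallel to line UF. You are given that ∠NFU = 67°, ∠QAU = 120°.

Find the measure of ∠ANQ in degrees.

∠ANQ = 53°

1. ∠AQN = 67°  [AQ∥UF, corresponding at Q]
2. ∠NAQ = 60°  [linear pair at A on NU]
3. ∠ANQ = 53°  [△NAQ]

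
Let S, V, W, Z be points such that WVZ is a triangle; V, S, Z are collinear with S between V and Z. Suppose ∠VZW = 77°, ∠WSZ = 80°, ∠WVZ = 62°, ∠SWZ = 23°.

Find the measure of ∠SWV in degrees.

∠SWV = 18°

1. ∠VSW = 100°  [linear pair at S on VZ]
2. ∠SVW = 62°  [S on ray VZ]
3. ∠SWV = 18°  [△WVS]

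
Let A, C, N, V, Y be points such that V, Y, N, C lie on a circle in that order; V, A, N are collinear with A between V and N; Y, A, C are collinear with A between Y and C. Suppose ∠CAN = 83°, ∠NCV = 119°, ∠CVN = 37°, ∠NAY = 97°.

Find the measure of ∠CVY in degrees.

1. ∠CAV = 97°  [linear pair at A on VN]
2. ∠CNV = 24°  [△VNC]
3. ∠VCY = 46°  [△VAC]
4. ∠CYV = 24°  [same arc VC]
5. ∠CVY = 110°  [△VYC]

∠CVY = 110°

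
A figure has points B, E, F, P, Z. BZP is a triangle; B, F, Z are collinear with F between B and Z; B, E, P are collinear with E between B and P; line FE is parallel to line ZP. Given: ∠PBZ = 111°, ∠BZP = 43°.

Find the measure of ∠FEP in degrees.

∠FEP = 154°

1. ∠BPZ = 26°  [△BZP]
2. ∠BEF = 26°  [FE∥ZP, corresponding at E]
3. ∠FEP = 154°  [linear pair at E on BP]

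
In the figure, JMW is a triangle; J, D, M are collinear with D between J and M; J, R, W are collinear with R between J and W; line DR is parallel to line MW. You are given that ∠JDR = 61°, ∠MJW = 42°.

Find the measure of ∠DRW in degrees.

∠DRW = 103°

1. ∠JMW = 61°  [DR∥MW, corresponding at D]
2. ∠JWM = 77°  [△JMW]
3. ∠DRJ = 77°  [DR∥MW, corresponding at R]
4. ∠DRW = 103°  [linear pair at R on JW]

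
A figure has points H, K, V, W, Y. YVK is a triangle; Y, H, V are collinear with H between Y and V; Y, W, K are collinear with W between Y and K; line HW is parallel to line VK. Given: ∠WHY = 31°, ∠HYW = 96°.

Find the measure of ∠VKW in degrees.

∠VKW = 53°

1. ∠HWY = 53°  [△YHW]
2. ∠HWK = 127°  [linear pair at W on YK]
3. ∠VKW = 53°  [HW∥VK, co-interior at K–W]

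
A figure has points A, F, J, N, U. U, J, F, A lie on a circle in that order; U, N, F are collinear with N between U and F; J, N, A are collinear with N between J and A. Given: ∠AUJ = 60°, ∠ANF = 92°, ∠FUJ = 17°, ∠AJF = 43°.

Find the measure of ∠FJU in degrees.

∠FJU = 114°

1. ∠FAJ = 17°  [same arc JF]
2. ∠AUF = 43°  [same arc FA]
3. ∠AFU = 71°  [△FNA]
4. ∠FAU = 66°  [△UFA]
5. ∠FJU = 114°  [cyclic UJFA, opposite ∠J+∠A]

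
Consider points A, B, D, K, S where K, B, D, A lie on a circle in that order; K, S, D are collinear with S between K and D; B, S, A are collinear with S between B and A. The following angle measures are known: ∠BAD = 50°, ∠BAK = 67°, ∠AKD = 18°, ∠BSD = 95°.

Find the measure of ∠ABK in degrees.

∠ABK = 45°

1. ∠BKD = 50°  [same arc BD]
2. ∠BSK = 85°  [linear pair at S on KD]
3. ∠ABK = 45°  [△KSB]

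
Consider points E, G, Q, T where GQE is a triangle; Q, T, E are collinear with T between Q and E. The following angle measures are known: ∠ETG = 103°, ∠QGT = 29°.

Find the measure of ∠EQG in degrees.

1. ∠GTQ = 77°  [linear pair at T on QE]
2. ∠GQT = 74°  [△GQT]
3. ∠EQG = 74°  [T on ray QE]

∠EQG = 74°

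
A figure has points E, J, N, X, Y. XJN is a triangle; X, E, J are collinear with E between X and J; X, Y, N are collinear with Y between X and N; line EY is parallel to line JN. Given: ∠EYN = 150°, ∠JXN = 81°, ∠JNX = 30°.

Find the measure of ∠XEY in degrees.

∠XEY = 69°

1. ∠EYX = 30°  [linear pair at Y on XN]
2. ∠EXY = 81°  [E on XJ, Y on XN]
3. ∠XEY = 69°  [△XEY]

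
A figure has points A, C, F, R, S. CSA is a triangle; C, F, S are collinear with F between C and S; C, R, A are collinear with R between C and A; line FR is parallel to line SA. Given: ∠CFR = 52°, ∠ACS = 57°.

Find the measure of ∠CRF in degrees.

∠CRF = 71°

1. ∠ASC = 52°  [FR∥SA, corresponding at F]
2. ∠CAS = 71°  [△CSA]
3. ∠CRF = 71°  [FR∥SA, corresponding at R]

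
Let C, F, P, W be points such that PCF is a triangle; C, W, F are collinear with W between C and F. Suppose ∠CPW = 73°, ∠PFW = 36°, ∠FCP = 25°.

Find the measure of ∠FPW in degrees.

∠FPW = 46°

1. ∠PCW = 25°  [W on ray CF]
2. ∠CWP = 82°  [△PCW]
3. ∠FWP = 98°  [linear pair at W on CF]
4. ∠FPW = 46°  [△PWF]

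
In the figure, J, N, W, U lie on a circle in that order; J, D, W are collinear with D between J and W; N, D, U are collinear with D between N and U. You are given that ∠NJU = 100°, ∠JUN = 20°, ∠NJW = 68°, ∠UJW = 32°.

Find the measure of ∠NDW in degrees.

1. ∠JWN = 20°  [same arc JN]
2. ∠UNW = 32°  [same arc WU]
3. ∠NDW = 128°  [△NDW]

∠NDW = 128°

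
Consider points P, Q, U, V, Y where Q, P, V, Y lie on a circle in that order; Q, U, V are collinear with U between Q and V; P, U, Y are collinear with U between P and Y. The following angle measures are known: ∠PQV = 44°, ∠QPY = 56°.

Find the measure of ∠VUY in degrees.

∠VUY = 80°

1. ∠PYV = 44°  [same arc PV]
2. ∠QVY = 56°  [same arc QY]
3. ∠VUY = 80°  [△VUY]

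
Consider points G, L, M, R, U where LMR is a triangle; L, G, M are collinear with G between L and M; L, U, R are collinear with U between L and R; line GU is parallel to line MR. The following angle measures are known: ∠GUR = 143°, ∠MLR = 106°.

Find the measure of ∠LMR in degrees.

1. ∠GUL = 37°  [linear pair at U on LR]
2. ∠GLU = 106°  [G on LM, U on LR]
3. ∠LGU = 37°  [△LGU]
4. ∠LMR = 37°  [GU∥MR, corresponding at G]

∠LMR = 37°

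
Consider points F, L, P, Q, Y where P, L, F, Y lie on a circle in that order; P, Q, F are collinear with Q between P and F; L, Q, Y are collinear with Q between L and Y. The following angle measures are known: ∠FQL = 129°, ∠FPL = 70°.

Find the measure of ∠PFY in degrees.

∠PFY = 59°

1. ∠PQY = 129°  [vertical angles at Q]
2. ∠FYL = 70°  [same arc LF]
3. ∠FQY = 51°  [linear pair at Q on PF]
4. ∠PFY = 59°  [△FQY]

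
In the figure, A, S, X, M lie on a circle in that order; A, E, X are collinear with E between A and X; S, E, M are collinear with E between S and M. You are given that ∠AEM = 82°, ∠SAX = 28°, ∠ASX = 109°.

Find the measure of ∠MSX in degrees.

1. ∠SEX = 82°  [vertical angles at E]
2. ∠AXS = 43°  [△ASX]
3. ∠MSX = 55°  [△SEX]

∠MSX = 55°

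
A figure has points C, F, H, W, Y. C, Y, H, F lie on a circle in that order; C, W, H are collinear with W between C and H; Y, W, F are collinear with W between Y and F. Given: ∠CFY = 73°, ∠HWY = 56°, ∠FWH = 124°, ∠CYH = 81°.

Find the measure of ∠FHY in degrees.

∠FHY = 103°

1. ∠CHY = 73°  [same arc CY]
2. ∠FYH = 51°  [△YWH]
3. ∠HCY = 26°  [△CYH]
4. ∠HFY = 26°  [same arc YH]
5. ∠FHY = 103°  [△YHF]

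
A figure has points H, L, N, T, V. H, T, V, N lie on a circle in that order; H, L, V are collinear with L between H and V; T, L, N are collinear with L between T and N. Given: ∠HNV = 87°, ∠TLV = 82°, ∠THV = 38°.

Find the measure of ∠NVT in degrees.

1. ∠HTV = 93°  [cyclic HTVN, opposite ∠T+∠N]
2. ∠TNV = 38°  [same arc TV]
3. ∠HVT = 49°  [△HTV]
4. ∠NTV = 49°  [△TLV]
5. ∠NVT = 93°  [△TVN]

∠NVT = 93°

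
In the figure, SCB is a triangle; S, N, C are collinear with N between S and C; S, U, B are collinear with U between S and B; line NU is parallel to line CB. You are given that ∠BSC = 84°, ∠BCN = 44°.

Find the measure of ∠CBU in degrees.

1. ∠BCS = 44°  [N on ray CS]
2. ∠CBS = 52°  [△SCB]
3. ∠CBU = 52°  [U on ray BS]

∠CBU = 52°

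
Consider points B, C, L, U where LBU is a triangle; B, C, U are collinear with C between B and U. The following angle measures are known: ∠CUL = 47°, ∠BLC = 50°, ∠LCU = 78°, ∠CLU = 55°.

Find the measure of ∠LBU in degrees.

∠LBU = 28°

1. ∠BCL = 102°  [linear pair at C on BU]
2. ∠CBL = 28°  [△LBC]
3. ∠LBU = 28°  [C on ray BU]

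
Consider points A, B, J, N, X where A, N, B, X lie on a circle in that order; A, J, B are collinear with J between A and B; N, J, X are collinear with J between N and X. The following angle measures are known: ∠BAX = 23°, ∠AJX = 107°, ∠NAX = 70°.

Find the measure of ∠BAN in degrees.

1. ∠AXN = 50°  [△AJX]
2. ∠BJN = 107°  [vertical angles at J]
3. ∠ANX = 60°  [△ANX]
4. ∠AJN = 73°  [linear pair at J on AB]
5. ∠BAN = 47°  [△AJN]

∠BAN = 47°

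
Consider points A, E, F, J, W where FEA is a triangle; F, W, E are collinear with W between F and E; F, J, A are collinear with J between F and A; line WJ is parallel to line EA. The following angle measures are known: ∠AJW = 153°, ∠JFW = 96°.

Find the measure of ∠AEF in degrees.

1. ∠FJW = 27°  [linear pair at J on FA]
2. ∠FWJ = 57°  [△FWJ]
3. ∠AEF = 57°  [WJ∥EA, corresponding at W]

∠AEF = 57°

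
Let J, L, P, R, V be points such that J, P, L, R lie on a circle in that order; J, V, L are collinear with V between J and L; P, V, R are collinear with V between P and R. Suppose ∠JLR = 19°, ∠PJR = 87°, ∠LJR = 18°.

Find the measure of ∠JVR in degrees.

1. ∠JPR = 19°  [same arc JR]
2. ∠JRP = 74°  [△JPR]
3. ∠JVR = 88°  [△JVR]

∠JVR = 88°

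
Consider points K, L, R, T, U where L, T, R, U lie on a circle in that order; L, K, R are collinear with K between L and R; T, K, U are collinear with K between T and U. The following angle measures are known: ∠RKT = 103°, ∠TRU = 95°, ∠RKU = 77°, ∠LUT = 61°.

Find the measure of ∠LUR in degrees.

∠LUR = 130°

1. ∠LKU = 103°  [vertical angles at K]
2. ∠TLU = 85°  [cyclic LTRU, opposite ∠L+∠R]
3. ∠LTU = 34°  [△LTU]
4. ∠RLU = 16°  [△LKU]
5. ∠LRU = 34°  [same arc LU]
6. ∠LUR = 130°  [△LRU]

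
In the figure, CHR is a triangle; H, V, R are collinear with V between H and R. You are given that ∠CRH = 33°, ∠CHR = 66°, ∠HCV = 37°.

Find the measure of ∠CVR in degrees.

∠CVR = 103°

1. ∠CHV = 66°  [V on ray HR]
2. ∠CVH = 77°  [△CHV]
3. ∠CVR = 103°  [linear pair at V on HR]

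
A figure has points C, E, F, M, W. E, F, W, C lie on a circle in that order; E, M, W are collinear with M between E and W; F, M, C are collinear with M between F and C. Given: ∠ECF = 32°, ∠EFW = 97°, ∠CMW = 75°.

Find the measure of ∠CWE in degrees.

1. ∠EWF = 32°  [same arc EF]
2. ∠FEW = 51°  [△EFW]
3. ∠FCW = 51°  [same arc FW]
4. ∠CWE = 54°  [△WMC]

∠CWE = 54°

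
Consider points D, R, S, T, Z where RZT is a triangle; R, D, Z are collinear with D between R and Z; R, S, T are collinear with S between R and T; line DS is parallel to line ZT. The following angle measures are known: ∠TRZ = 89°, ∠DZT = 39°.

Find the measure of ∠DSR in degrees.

∠DSR = 52°

1. ∠RZT = 39°  [D on ray ZR]
2. ∠RTZ = 52°  [△RZT]
3. ∠DSR = 52°  [DS∥ZT, corresponding at S]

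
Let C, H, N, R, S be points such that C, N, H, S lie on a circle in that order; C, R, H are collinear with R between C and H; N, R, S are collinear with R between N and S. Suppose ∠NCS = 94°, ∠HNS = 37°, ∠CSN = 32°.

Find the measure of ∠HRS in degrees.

∠HRS = 69°

1. ∠NHS = 86°  [cyclic CNHS, opposite ∠C+∠H]
2. ∠CNS = 54°  [△CNS]
3. ∠HSN = 57°  [△NHS]
4. ∠CHS = 54°  [same arc CS]
5. ∠HRS = 69°  [△HRS]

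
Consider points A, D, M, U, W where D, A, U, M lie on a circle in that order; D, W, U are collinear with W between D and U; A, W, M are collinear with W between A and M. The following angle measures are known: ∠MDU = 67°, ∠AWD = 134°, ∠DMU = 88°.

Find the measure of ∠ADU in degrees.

1. ∠MAU = 67°  [same arc UM]
2. ∠AWU = 46°  [linear pair at W on DU]
3. ∠DAU = 92°  [cyclic DAUM, opposite ∠A+∠M]
4. ∠AUD = 67°  [△AWU]
5. ∠ADU = 21°  [△DAU]

∠ADU = 21°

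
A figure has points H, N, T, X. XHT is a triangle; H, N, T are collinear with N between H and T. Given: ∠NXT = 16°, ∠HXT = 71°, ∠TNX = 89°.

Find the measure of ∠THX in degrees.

1. ∠NTX = 75°  [△XNT]
2. ∠HTX = 75°  [N on ray TH]
3. ∠THX = 34°  [△XHT]

∠THX = 34°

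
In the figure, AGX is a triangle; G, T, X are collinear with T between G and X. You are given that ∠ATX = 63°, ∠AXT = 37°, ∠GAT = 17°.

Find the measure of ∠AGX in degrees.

∠AGX = 46°

1. ∠ATG = 117°  [linear pair at T on GX]
2. ∠AGT = 46°  [△AGT]
3. ∠AGX = 46°  [T on ray GX]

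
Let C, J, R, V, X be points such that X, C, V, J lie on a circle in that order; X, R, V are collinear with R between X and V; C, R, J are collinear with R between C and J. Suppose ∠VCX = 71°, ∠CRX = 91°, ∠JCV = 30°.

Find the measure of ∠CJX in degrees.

∠CJX = 61°

1. ∠JRV = 91°  [vertical angles at R]
2. ∠JXV = 30°  [same arc VJ]
3. ∠JRX = 89°  [linear pair at R on XV]
4. ∠CJX = 61°  [△XRJ]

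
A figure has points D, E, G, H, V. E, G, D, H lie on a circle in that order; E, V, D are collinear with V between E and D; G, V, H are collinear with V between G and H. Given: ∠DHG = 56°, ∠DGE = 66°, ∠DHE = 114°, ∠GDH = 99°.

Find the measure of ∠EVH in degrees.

∠EVH = 97°

1. ∠DEG = 56°  [same arc GD]
2. ∠DGH = 25°  [△GDH]
3. ∠EDG = 58°  [△EGD]
4. ∠DEH = 25°  [same arc DH]
5. ∠EHG = 58°  [same arc EG]
6. ∠EVH = 97°  [△EVH]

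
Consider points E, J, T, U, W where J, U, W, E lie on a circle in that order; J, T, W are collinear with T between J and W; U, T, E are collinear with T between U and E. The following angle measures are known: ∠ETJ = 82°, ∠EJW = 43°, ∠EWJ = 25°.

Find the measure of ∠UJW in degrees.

∠UJW = 57°

1. ∠UTW = 82°  [vertical angles at T]
2. ∠EUJ = 25°  [same arc JE]
3. ∠JTU = 98°  [linear pair at T on JW]
4. ∠UJW = 57°  [△JTU]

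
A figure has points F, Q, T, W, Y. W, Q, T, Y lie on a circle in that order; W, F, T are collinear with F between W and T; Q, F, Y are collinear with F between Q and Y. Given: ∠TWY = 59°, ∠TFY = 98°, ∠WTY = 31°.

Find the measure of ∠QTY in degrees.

1. ∠TQY = 59°  [same arc TY]
2. ∠QYT = 51°  [△TFY]
3. ∠QTY = 70°  [△QTY]

∠QTY = 70°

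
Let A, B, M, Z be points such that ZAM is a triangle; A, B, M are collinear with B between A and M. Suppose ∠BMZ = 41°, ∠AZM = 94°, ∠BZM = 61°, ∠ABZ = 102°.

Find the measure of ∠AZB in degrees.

1. ∠AMZ = 41°  [B on ray MA]
2. ∠MAZ = 45°  [△ZAM]
3. ∠BAZ = 45°  [B on ray AM]
4. ∠AZB = 33°  [△ZAB]

∠AZB = 33°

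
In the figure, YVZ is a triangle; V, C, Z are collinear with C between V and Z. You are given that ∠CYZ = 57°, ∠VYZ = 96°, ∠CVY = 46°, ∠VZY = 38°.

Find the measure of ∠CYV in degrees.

∠CYV = 39°

1. ∠CZY = 38°  [C on ray ZV]
2. ∠YCZ = 85°  [△YCZ]
3. ∠VCY = 95°  [linear pair at C on VZ]
4. ∠CYV = 39°  [△YVC]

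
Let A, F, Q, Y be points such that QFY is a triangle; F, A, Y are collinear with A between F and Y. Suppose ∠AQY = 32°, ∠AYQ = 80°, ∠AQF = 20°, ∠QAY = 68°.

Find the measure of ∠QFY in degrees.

∠QFY = 48°

1. ∠FAQ = 112°  [linear pair at A on FY]
2. ∠AFQ = 48°  [△QFA]
3. ∠QFY = 48°  [A on ray FY]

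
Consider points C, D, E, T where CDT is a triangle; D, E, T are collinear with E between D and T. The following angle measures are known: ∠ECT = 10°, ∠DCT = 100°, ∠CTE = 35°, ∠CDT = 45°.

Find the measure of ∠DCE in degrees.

1. ∠CET = 135°  [△CET]
2. ∠CDE = 45°  [E on ray DT]
3. ∠CED = 45°  [linear pair at E on DT]
4. ∠DCE = 90°  [△CDE]

∠DCE = 90°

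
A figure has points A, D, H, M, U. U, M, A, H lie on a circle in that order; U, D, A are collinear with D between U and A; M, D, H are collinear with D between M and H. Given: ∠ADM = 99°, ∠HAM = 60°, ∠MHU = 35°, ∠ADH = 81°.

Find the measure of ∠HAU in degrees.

1. ∠HUM = 120°  [cyclic UMAH, opposite ∠U+∠A]
2. ∠HMU = 25°  [△UMH]
3. ∠HAU = 25°  [same arc UH]

∠HAU = 25°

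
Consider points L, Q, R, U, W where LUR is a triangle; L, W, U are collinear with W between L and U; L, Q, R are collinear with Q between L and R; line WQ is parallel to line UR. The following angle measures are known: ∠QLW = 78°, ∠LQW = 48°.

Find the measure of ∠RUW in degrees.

∠RUW = 54°

1. ∠LWQ = 54°  [△LWQ]
2. ∠QWU = 126°  [linear pair at W on LU]
3. ∠RUW = 54°  [WQ∥UR, co-interior at U–W]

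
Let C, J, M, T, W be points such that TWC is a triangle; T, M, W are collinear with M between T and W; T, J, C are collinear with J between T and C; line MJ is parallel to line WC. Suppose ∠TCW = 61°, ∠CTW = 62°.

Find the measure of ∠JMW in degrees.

∠JMW = 123°

1. ∠CWT = 57°  [△TWC]
2. ∠JMT = 57°  [MJ∥WC, corresponding at M]
3. ∠JMW = 123°  [linear pair at M on TW]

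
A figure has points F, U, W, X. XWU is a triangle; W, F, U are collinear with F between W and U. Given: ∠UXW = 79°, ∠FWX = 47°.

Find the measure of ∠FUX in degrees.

1. ∠UWX = 47°  [F on ray WU]
2. ∠WUX = 54°  [△XWU]
3. ∠FUX = 54°  [F on ray UW]

∠FUX = 54°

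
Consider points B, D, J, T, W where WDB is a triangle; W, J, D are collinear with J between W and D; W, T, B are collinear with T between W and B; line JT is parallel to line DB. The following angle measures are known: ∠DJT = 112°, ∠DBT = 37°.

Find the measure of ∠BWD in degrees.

1. ∠TJW = 68°  [linear pair at J on WD]
2. ∠DBW = 37°  [T on ray BW]
3. ∠BDW = 68°  [JT∥DB, corresponding at J]
4. ∠BWD = 75°  [△WDB]

∠BWD = 75°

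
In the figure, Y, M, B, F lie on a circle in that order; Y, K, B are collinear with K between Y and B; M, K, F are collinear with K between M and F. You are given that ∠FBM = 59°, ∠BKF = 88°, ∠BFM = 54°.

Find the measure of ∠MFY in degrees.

1. ∠BMF = 67°  [△MBF]
2. ∠FKY = 92°  [linear pair at K on YB]
3. ∠BYF = 67°  [same arc BF]
4. ∠MFY = 21°  [△YKF]

∠MFY = 21°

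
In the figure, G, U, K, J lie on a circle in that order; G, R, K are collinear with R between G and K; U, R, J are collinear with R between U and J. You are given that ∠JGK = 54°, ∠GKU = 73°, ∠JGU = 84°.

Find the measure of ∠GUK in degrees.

1. ∠JUK = 54°  [same arc KJ]
2. ∠GJU = 73°  [same arc GU]
3. ∠KRU = 53°  [△URK]
4. ∠GUJ = 23°  [△GUJ]
5. ∠GRU = 127°  [linear pair at R on GK]
6. ∠KGU = 30°  [△GRU]
7. ∠GUK = 77°  [△GUK]

∠GUK = 77°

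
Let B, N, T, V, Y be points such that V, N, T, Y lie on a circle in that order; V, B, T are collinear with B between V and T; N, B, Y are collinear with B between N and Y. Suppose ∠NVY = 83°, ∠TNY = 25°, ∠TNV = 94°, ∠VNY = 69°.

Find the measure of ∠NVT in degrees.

1. ∠NTY = 97°  [cyclic VNTY, opposite ∠V+∠T]
2. ∠NYT = 58°  [△NTY]
3. ∠NVT = 58°  [same arc NT]

∠NVT = 58°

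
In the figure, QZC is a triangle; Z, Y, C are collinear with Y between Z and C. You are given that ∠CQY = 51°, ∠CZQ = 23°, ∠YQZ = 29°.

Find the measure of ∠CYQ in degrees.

1. ∠QZY = 23°  [Y on ray ZC]
2. ∠QYZ = 128°  [△QZY]
3. ∠CYQ = 52°  [linear pair at Y on ZC]

∠CYQ = 52°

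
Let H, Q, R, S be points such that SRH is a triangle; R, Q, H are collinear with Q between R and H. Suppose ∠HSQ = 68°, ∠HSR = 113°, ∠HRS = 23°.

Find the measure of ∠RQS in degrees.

1. ∠RHS = 44°  [△SRH]
2. ∠QHS = 44°  [Q on ray HR]
3. ∠HQS = 68°  [△SQH]
4. ∠RQS = 112°  [linear pair at Q on RH]

∠RQS = 112°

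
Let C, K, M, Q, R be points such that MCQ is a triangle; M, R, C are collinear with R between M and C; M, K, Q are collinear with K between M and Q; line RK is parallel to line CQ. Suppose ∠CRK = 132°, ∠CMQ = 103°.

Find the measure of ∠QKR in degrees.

∠QKR = 151°

1. ∠KRM = 48°  [linear pair at R on MC]
2. ∠KMR = 103°  [R on MC, K on MQ]
3. ∠MKR = 29°  [△MRK]
4. ∠QKR = 151°  [linear pair at K on MQ]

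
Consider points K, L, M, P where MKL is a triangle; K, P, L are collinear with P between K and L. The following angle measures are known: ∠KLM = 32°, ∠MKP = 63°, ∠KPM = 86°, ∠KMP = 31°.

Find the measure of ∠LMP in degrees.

1. ∠MLP = 32°  [P on ray LK]
2. ∠LPM = 94°  [linear pair at P on KL]
3. ∠LMP = 54°  [△MPL]

∠LMP = 54°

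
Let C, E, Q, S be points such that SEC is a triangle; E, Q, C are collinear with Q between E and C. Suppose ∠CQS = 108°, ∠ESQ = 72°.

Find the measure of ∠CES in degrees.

∠CES = 36°

1. ∠EQS = 72°  [linear pair at Q on EC]
2. ∠QES = 36°  [△SEQ]
3. ∠CES = 36°  [Q on ray EC]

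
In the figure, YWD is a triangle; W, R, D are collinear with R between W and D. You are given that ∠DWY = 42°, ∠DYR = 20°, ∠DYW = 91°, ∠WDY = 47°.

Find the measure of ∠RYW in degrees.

1. ∠RWY = 42°  [R on ray WD]
2. ∠RDY = 47°  [R on ray DW]
3. ∠DRY = 113°  [△YRD]
4. ∠WRY = 67°  [linear pair at R on WD]
5. ∠RYW = 71°  [△YWR]

∠RYW = 71°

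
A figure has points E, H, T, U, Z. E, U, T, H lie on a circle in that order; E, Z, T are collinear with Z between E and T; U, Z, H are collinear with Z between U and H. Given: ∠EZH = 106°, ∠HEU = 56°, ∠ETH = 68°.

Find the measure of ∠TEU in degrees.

∠TEU = 38°

1. ∠TZU = 106°  [vertical angles at Z]
2. ∠EUH = 68°  [same arc EH]
3. ∠EZU = 74°  [linear pair at Z on ET]
4. ∠TEU = 38°  [△EZU]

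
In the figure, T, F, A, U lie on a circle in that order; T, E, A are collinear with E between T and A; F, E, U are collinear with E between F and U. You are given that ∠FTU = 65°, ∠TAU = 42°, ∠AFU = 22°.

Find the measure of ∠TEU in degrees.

1. ∠TFU = 42°  [same arc TU]
2. ∠ATU = 22°  [same arc AU]
3. ∠FUT = 73°  [△TFU]
4. ∠TEU = 85°  [△TEU]

∠TEU = 85°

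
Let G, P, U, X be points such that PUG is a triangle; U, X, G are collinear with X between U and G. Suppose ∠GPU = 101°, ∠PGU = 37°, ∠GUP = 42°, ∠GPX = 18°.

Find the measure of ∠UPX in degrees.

∠UPX = 83°

1. ∠PGX = 37°  [X on ray GU]
2. ∠PUX = 42°  [X on ray UG]
3. ∠GXP = 125°  [△PXG]
4. ∠PXU = 55°  [linear pair at X on UG]
5. ∠UPX = 83°  [△PUX]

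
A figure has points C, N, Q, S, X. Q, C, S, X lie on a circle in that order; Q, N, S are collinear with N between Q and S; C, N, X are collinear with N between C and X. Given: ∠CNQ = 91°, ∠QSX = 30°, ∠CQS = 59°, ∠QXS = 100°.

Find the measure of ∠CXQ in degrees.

1. ∠SNX = 91°  [vertical angles at N]
2. ∠SQX = 50°  [△QSX]
3. ∠QNX = 89°  [linear pair at N on QS]
4. ∠CXQ = 41°  [△QNX]

∠CXQ = 41°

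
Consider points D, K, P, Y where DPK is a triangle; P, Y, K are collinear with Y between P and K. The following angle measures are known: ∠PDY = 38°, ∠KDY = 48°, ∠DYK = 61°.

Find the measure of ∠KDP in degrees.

∠KDP = 86°

1. ∠DKY = 71°  [△DYK]
2. ∠DYP = 119°  [linear pair at Y on PK]
3. ∠DKP = 71°  [Y on ray KP]
4. ∠DPY = 23°  [△DPY]
5. ∠DPK = 23°  [Y on ray PK]
6. ∠KDP = 86°  [△DPK]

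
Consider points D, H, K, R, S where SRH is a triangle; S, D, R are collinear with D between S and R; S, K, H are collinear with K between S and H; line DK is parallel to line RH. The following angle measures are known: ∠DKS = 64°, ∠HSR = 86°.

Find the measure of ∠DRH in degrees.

∠DRH = 30°

1. ∠RHS = 64°  [DK∥RH, corresponding at K]
2. ∠HRS = 30°  [△SRH]
3. ∠DRH = 30°  [D on ray RS]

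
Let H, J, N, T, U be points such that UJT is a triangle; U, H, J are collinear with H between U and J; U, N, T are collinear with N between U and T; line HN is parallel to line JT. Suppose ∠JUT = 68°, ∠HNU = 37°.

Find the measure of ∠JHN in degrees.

1. ∠HUN = 68°  [H on UJ, N on UT]
2. ∠NHU = 75°  [△UHN]
3. ∠JHN = 105°  [linear pair at H on UJ]

∠JHN = 105°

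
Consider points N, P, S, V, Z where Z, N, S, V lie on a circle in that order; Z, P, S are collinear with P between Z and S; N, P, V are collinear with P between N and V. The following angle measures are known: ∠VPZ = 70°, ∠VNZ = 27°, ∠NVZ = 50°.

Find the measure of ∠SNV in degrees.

1. ∠NPS = 70°  [vertical angles at P]
2. ∠NSZ = 50°  [same arc ZN]
3. ∠SNV = 60°  [△NPS]

∠SNV = 60°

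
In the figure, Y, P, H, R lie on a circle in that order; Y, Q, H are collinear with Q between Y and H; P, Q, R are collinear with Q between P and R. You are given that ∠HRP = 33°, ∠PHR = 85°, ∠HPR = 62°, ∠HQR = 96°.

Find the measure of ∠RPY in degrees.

1. ∠HYP = 33°  [same arc PH]
2. ∠PQY = 96°  [vertical angles at Q]
3. ∠RPY = 51°  [△YQP]

∠RPY = 51°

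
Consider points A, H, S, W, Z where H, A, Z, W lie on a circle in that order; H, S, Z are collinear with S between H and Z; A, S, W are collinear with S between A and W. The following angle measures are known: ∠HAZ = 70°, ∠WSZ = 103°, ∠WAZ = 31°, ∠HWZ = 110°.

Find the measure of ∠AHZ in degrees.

∠AHZ = 38°

1. ∠ASH = 103°  [vertical angles at S]
2. ∠WHZ = 31°  [same arc ZW]
3. ∠HZW = 39°  [△HZW]
4. ∠HAW = 39°  [same arc HW]
5. ∠AHZ = 38°  [△HSA]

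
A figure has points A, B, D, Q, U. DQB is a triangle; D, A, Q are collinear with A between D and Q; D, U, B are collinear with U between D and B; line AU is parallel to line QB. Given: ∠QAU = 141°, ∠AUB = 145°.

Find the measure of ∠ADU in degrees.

∠ADU = 106°

1. ∠DAU = 39°  [linear pair at A on DQ]
2. ∠AUD = 35°  [linear pair at U on DB]
3. ∠ADU = 106°  [△DAU]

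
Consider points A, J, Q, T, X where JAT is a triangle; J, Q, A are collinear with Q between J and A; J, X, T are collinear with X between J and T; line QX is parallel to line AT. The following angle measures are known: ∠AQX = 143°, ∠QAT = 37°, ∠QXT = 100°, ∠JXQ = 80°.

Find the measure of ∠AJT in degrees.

1. ∠JAT = 37°  [Q on ray AJ]
2. ∠ATJ = 80°  [QX∥AT, corresponding at X]
3. ∠AJT = 63°  [△JAT]

∠AJT = 63°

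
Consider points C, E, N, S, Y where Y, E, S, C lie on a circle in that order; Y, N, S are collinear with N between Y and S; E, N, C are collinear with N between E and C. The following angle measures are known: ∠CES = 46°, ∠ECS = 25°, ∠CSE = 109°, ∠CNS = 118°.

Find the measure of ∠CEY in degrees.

∠CEY = 37°

1. ∠EYS = 25°  [same arc ES]
2. ∠ENY = 118°  [vertical angles at N]
3. ∠CEY = 37°  [△YNE]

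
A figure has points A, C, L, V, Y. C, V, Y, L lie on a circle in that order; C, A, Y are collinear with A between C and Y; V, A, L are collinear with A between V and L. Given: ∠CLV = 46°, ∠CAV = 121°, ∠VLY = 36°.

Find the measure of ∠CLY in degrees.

∠CLY = 82°

1. ∠CYV = 46°  [same arc CV]
2. ∠VCY = 36°  [same arc VY]
3. ∠CVY = 98°  [△CVY]
4. ∠CLY = 82°  [cyclic CVYL, opposite ∠V+∠L]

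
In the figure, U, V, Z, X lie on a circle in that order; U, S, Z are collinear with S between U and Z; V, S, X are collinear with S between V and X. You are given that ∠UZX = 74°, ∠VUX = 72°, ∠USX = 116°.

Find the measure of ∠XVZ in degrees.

1. ∠UVX = 74°  [same arc UX]
2. ∠UXV = 34°  [△UVX]
3. ∠VSZ = 116°  [vertical angles at S]
4. ∠UZV = 34°  [same arc UV]
5. ∠XVZ = 30°  [△VSZ]

∠XVZ = 30°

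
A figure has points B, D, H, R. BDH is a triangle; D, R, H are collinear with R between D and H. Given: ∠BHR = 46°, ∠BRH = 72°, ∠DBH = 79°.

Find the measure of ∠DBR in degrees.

∠DBR = 17°

1. ∠BHD = 46°  [R on ray HD]
2. ∠BRD = 108°  [linear pair at R on DH]
3. ∠BDH = 55°  [△BDH]
4. ∠BDR = 55°  [R on ray DH]
5. ∠DBR = 17°  [△BDR]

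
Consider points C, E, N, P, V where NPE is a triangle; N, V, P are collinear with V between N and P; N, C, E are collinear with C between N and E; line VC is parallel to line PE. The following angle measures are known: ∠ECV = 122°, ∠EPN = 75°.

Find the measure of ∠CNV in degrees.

∠CNV = 47°

1. ∠NCV = 58°  [linear pair at C on NE]
2. ∠CVN = 75°  [VC∥PE, corresponding at V]
3. ∠CNV = 47°  [△NVC]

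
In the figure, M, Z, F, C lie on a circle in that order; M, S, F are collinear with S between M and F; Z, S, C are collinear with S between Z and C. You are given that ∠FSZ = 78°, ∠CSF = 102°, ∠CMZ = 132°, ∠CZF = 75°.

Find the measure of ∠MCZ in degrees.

1. ∠CSM = 78°  [vertical angles at S]
2. ∠CMF = 75°  [same arc FC]
3. ∠MCZ = 27°  [△MSC]

∠MCZ = 27°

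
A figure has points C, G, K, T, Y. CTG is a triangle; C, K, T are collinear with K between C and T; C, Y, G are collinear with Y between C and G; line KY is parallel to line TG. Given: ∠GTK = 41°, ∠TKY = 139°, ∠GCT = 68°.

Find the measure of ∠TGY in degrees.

1. ∠CTG = 41°  [K on ray TC]
2. ∠CGT = 71°  [△CTG]
3. ∠TGY = 71°  [Y on ray GC]

∠TGY = 71°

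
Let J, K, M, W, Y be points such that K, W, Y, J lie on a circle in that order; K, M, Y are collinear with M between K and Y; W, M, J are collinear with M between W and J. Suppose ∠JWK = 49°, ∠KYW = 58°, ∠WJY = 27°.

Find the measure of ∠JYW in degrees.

1. ∠KJW = 58°  [same arc KW]
2. ∠JKW = 73°  [△KWJ]
3. ∠JYW = 107°  [cyclic KWYJ, opposite ∠K+∠Y]

∠JYW = 107°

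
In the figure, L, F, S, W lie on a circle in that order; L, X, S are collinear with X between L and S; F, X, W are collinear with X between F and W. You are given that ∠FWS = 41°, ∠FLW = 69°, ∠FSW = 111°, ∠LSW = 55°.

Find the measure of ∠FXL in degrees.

∠FXL = 84°

1. ∠FLS = 41°  [same arc FS]
2. ∠LFW = 55°  [same arc LW]
3. ∠FXL = 84°  [△LXF]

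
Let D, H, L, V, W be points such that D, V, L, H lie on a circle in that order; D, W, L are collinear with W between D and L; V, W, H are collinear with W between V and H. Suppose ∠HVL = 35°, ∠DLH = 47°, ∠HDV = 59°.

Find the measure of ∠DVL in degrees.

1. ∠HDL = 35°  [same arc LH]
2. ∠DHL = 98°  [△DLH]
3. ∠DVL = 82°  [cyclic DVLH, opposite ∠V+∠H]

∠DVL = 82°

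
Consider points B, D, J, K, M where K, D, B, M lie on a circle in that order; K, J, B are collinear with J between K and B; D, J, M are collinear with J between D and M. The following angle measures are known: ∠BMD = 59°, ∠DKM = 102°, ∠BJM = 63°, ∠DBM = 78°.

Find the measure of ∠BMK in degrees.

1. ∠BDM = 43°  [△DBM]
2. ∠KBM = 58°  [△BJM]
3. ∠BKM = 43°  [same arc BM]
4. ∠BMK = 79°  [△KBM]

∠BMK = 79°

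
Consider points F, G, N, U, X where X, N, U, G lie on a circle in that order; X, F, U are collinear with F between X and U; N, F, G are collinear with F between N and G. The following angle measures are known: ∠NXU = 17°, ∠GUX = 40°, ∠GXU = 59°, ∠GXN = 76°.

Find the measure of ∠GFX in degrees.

1. ∠NGU = 17°  [same arc NU]
2. ∠GFU = 123°  [△UFG]
3. ∠GFX = 57°  [linear pair at F on XU]

∠GFX = 57°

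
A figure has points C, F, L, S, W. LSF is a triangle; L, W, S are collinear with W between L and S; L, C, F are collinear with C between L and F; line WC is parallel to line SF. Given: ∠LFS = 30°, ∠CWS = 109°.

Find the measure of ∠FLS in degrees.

∠FLS = 79°

1. ∠LCW = 30°  [WC∥SF, corresponding at C]
2. ∠CWL = 71°  [linear pair at W on LS]
3. ∠CLW = 79°  [△LWC]
4. ∠FLS = 79°  [W on LS, C on LF]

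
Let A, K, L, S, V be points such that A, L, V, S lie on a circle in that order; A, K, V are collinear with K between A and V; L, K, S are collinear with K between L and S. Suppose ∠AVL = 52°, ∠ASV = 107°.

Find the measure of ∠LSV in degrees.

∠LSV = 55°

1. ∠ALV = 73°  [cyclic ALVS, opposite ∠L+∠S]
2. ∠LAV = 55°  [△ALV]
3. ∠LSV = 55°  [same arc LV]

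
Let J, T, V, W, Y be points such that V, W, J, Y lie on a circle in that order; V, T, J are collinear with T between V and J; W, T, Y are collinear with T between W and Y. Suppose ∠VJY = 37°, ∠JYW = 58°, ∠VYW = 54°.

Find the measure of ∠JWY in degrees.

1. ∠VWY = 37°  [same arc VY]
2. ∠WVY = 89°  [△VWY]
3. ∠WJY = 91°  [cyclic VWJY, opposite ∠V+∠J]
4. ∠JWY = 31°  [△WJY]

∠JWY = 31°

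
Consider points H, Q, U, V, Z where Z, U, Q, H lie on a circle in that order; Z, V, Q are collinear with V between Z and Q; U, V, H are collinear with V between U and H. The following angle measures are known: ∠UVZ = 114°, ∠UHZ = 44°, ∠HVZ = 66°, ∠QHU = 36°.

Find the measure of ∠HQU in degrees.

1. ∠QVU = 66°  [linear pair at V on ZQ]
2. ∠UQZ = 44°  [same arc ZU]
3. ∠HUQ = 70°  [△UVQ]
4. ∠HQU = 74°  [△UQH]

∠HQU = 74°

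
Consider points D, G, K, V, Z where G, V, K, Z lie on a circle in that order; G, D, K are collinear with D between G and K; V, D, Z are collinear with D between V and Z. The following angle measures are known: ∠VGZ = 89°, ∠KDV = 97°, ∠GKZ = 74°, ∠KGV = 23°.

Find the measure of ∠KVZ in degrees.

1. ∠VKZ = 91°  [cyclic GVKZ, opposite ∠G+∠K]
2. ∠KZV = 23°  [same arc VK]
3. ∠KVZ = 66°  [△VKZ]

∠KVZ = 66°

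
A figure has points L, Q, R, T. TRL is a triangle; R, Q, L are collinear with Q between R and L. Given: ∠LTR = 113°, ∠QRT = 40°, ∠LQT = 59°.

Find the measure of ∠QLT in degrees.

∠QLT = 27°

1. ∠LRT = 40°  [Q on ray RL]
2. ∠RLT = 27°  [△TRL]
3. ∠QLT = 27°  [Q on ray LR]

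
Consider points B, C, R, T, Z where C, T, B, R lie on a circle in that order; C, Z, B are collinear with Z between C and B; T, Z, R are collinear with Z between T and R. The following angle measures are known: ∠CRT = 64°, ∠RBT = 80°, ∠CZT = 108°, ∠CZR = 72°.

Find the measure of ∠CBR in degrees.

1. ∠RCT = 100°  [cyclic CTBR, opposite ∠C+∠B]
2. ∠CTR = 16°  [△CTR]
3. ∠CBR = 16°  [same arc CR]

∠CBR = 16°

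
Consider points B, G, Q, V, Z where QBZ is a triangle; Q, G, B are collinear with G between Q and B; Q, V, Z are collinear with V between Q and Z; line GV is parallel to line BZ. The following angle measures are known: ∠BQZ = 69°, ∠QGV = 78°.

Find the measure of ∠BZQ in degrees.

∠BZQ = 33°

1. ∠GQV = 69°  [G on QB, V on QZ]
2. ∠GVQ = 33°  [△QGV]
3. ∠BZQ = 33°  [GV∥BZ, corresponding at V]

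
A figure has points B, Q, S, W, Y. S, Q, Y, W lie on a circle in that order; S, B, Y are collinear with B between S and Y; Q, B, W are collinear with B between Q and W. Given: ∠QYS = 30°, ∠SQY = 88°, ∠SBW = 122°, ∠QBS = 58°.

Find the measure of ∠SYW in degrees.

∠SYW = 60°

1. ∠QWS = 30°  [same arc SQ]
2. ∠SWY = 92°  [cyclic SQYW, opposite ∠Q+∠W]
3. ∠WSY = 28°  [△SBW]
4. ∠SYW = 60°  [△SYW]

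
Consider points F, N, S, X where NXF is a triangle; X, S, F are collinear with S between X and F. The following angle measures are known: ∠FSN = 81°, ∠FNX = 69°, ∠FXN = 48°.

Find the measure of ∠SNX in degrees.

∠SNX = 33°

1. ∠NSX = 99°  [linear pair at S on XF]
2. ∠NXS = 48°  [S on ray XF]
3. ∠SNX = 33°  [△NXS]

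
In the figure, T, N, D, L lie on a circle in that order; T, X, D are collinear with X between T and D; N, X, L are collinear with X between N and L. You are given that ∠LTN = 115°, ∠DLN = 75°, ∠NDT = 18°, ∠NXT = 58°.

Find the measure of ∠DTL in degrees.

∠DTL = 40°

1. ∠LDN = 65°  [cyclic TNDL, opposite ∠T+∠D]
2. ∠DNL = 40°  [△NDL]
3. ∠DTL = 40°  [same arc DL]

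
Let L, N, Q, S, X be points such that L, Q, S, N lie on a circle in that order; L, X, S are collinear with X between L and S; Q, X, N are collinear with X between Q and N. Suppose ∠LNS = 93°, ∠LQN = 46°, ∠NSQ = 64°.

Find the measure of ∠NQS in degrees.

∠NQS = 41°

1. ∠LSN = 46°  [same arc LN]
2. ∠NLS = 41°  [△LSN]
3. ∠NQS = 41°  [same arc SN]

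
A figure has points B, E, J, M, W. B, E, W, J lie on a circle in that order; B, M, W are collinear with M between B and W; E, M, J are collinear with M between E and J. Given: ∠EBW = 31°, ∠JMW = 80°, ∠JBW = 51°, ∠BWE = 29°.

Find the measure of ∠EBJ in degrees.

∠EBJ = 82°

1. ∠BME = 80°  [vertical angles at M]
2. ∠BMJ = 100°  [linear pair at M on BW]
3. ∠BJE = 29°  [△BMJ]
4. ∠BEJ = 69°  [△BME]
5. ∠EBJ = 82°  [△BEJ]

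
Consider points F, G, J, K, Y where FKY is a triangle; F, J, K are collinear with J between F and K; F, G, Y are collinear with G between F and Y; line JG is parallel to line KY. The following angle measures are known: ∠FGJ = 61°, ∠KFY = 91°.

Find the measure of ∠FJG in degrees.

∠FJG = 28°

1. ∠FYK = 61°  [JG∥KY, corresponding at G]
2. ∠FKY = 28°  [△FKY]
3. ∠FJG = 28°  [JG∥KY, corresponding at J]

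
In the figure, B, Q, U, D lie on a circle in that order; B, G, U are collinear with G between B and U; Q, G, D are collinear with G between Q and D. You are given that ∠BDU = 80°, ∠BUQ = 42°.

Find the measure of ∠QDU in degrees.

1. ∠BQU = 100°  [cyclic BQUD, opposite ∠Q+∠D]
2. ∠QBU = 38°  [△BQU]
3. ∠QDU = 38°  [same arc QU]

∠QDU = 38°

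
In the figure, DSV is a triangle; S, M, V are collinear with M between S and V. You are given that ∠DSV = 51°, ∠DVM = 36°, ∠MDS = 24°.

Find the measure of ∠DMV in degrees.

1. ∠DSM = 51°  [M on ray SV]
2. ∠DMS = 105°  [△DSM]
3. ∠DMV = 75°  [linear pair at M on SV]

∠DMV = 75°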